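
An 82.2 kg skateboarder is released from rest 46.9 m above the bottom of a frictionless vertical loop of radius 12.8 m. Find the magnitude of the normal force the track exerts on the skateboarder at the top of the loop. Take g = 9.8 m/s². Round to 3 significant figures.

Energy from release to top (height 2r): mgh = ½mv_top² + mg(2r)
v_top² = 2g(h − 2r) = 2(9.8)(46.9 − 25.60) = 417.48 m²/s²
At the top, both N and weight point toward the centre: N + mg = mv_top²/r
N = m(v_top²/r − g) = 82.2(417.48/12.8 − 9.8) = 1875 N

N = 1880 N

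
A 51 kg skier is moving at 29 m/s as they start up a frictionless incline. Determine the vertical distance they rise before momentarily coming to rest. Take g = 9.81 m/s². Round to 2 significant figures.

h = 43 m

By energy conservation, ½mv² = mgh
h = v²/(2g) = 29²/(2 × 9.81) = 42.86 m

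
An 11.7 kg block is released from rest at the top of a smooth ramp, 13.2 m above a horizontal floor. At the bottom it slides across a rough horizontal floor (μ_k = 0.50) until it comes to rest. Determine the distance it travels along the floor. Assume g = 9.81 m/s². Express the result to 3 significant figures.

d = 26.4 m

Energy bookkeeping (friction removes W_f = μ_k N d):
At rest all PE has been dissipated by friction: mgh = μ_k m g d
d = h/μ_k = 13.2/0.50 = 26.40 m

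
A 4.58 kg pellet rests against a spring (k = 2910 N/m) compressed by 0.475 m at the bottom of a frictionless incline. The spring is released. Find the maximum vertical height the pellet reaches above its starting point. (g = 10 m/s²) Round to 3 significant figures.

All spring PE becomes gravitational PE at the highest point: ½kx² = mgh
h = kx²/(2mg) = (2910)(0.475)²/(2 × 4.58 × 10) = 7.168 m

h = 7.17 m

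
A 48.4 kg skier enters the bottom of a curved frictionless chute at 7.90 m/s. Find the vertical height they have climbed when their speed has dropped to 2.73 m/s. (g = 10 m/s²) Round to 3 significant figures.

h = 2.75 m

Energy balance between the two points: ½mv₁² = ½mv₂² + mgh
h = (v₁² − v₂²)/(2g) = (7.90² − 2.73²)/(2 × 10) = 2.748 m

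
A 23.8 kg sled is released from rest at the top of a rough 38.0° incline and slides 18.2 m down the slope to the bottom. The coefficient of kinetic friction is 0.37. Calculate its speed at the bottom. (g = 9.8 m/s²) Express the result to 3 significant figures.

v = 10.8 m/s

Energy: mgh = ½mv² + W_f, with h = L sinθ and W_f = μ_k (mg cosθ) L
mgh = mgL sinθ = (23.8)(9.8)(18.2)sin38.0° = 2613.5 J
W_f = μ_k mg cosθ · L = (0.37)(23.8)(9.8)cos38.0°·18.2 = 1238 J
½mv² = 2613.5 − 1238 = 1375.8 J
v = √(2 × 1375.8/23.8) = 10.75 m/s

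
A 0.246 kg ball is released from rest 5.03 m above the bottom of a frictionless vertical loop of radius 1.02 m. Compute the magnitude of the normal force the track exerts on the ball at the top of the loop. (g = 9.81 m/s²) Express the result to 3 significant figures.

Energy from release to top (height 2r): mgh = ½mv_top² + mg(2r)
v_top² = 2g(h − 2r) = 2(9.81)(5.03 − 2.040) = 58.664 m²/s²
At the top, both N and weight point toward the centre: N + mg = mv_top²/r
N = m(v_top²/r − g) = 0.246(58.664/1.02 − 9.81) = 11.74 N

N = 11.7 N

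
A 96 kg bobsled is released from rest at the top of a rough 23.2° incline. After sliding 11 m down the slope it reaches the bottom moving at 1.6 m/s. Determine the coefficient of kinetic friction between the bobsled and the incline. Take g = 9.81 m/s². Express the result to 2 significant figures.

μ_k = 0.42

Energy balance down the incline: mg L sinθ − ½mv² = μ_k (mg cosθ) L
mgL sinθ = 4081.0 J; ½mv² = 122.88 J
W_f = 4081.0 − 122.88 = 3958 J
μ_k = W_f/(mg cosθ · L) = 3958/(865.6 × 11) = 0.4157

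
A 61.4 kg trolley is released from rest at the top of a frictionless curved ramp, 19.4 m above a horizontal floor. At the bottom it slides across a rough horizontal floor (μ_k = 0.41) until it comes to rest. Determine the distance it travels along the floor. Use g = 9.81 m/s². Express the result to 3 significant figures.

Energy bookkeeping (friction removes W_f = μ_k N d):
At rest all PE has been dissipated by friction: mgh = μ_k m g d
d = h/μ_k = 19.4/0.41 = 47.32 m

d = 47.3 m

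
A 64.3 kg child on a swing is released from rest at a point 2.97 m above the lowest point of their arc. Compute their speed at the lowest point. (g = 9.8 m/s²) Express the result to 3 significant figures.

v = 7.63 m/s

Equating total energy at the two states: mgh = ½mv²
The mass cancels from both sides.
v = √(2gh) = √(2 × 9.8 × 2.97) = √58.212 = 7.630 m/s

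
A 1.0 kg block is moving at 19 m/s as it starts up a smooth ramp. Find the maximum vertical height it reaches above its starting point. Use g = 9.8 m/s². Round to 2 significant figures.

h = 18 m

Setting KE at the bottom equal to PE gained: ½mv² = mgh
h = v²/(2g) = 19²/(2 × 9.8) = 18.42 m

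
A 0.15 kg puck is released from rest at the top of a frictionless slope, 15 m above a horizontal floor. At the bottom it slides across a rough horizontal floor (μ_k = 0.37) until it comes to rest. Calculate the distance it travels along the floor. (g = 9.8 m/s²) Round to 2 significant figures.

d = 41 m

Energy at the top = energy at the end + work done against friction:
At rest all PE has been dissipated by friction: mgh = μ_k m g d
d = h/μ_k = 15/0.37 = 40.54 m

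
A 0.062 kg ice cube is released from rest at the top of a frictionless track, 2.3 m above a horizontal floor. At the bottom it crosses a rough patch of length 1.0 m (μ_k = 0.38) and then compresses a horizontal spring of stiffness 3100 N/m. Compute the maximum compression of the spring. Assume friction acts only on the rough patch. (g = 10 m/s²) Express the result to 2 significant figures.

x = 0.028 m

Initial energy: E₁ = mgh = (0.062)(10)(2.3) = 1.4260 J
Friction removes W_f = μ_k mg d = (0.38)(0.062)(10)(1.0) = 0.2356 J
Energy reaching the spring: E = 1.4260 − 0.2356 = 1.1904 J
At max compression ½kx² = E ⇒ x = √(2E/k) = √(2 × 1.1904/3100) = 0.02771 m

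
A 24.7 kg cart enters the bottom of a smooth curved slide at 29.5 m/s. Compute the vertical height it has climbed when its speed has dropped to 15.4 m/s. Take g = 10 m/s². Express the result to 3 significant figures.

h = 31.7 m

Energy balance between the two points: ½mv₁² = ½mv₂² + mgh
h = (v₁² − v₂²)/(2g) = (29.5² − 15.4²)/(2 × 10) = 31.65 m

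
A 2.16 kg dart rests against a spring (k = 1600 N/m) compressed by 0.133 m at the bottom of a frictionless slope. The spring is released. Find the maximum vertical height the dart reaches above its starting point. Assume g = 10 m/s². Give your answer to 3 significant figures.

At maximum height the dart is at rest, so ½kx² = mgh
h = kx²/(2mg) = (1600)(0.133)²/(2 × 2.16 × 10) = 0.6551 m

h = 0.655 m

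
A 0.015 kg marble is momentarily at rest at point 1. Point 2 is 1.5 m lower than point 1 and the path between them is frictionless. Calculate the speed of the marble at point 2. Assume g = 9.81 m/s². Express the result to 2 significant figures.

v = 5.4 m/s

Energy conservation between the two points: mgh = ½mv²
v = √(2gh) = √(2 × 9.81 × 1.5) = √29.430 = 5.425 m/s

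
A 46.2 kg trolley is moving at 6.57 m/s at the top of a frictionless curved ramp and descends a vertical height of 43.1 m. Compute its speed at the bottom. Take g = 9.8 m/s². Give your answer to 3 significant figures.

v = 29.8 m/s

Mechanical energy is conserved (no friction): ½mv₀² + mgh = ½mv²
v² = v₀² + 2gh = (6.57)² + 2(9.8)(43.1) = 887.92
v = √887.92 = 29.80 m/s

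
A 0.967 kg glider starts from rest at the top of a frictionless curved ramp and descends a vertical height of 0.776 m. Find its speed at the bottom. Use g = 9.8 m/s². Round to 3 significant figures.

v = 3.90 m/s

By conservation of mechanical energy, mgh = ½mv²
v = √(2gh) = √(2 × 9.8 × 0.776) = √15.210 = 3.900 m/s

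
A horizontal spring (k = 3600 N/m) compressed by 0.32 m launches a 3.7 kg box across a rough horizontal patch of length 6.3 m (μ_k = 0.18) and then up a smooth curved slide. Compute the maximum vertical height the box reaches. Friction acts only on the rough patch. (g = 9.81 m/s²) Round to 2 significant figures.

h = 3.9 m

Spring energy: E₀ = ½kx² = ½(3600)(0.32)² = 184.32 J
Friction: W_f = μ_k mg d = (0.18)(3.7)(9.81)(6.3) = 41.16 J
Energy at base of ramp: E = 184.32 − 41.16 = 143.16 J
At max height all remaining energy is PE: mgh = E ⇒ h = E/(mg) = 143.16/(3.7 × 9.81) = 3.944 m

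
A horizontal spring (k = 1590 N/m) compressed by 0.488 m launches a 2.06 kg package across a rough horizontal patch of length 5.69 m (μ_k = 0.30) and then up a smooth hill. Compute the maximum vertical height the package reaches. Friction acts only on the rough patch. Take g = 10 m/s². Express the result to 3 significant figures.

h = 7.48 m

Spring energy: E₀ = ½kx² = ½(1590)(0.488)² = 189.32 J
Friction: W_f = μ_k mg d = (0.30)(2.06)(10)(5.69) = 35.16 J
Energy at base of ramp: E = 189.32 − 35.16 = 154.16 J
At max height all remaining energy is PE: mgh = E ⇒ h = E/(mg) = 154.16/(2.06 × 10) = 7.484 m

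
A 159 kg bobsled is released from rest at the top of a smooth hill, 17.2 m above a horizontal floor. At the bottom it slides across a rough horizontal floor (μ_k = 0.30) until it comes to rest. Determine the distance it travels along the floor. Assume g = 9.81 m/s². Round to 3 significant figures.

d = 57.3 m

Energy at the top = energy at the end + work done against friction:
At rest all PE has been dissipated by friction: mgh = μ_k m g d
d = h/μ_k = 17.2/0.30 = 57.33 m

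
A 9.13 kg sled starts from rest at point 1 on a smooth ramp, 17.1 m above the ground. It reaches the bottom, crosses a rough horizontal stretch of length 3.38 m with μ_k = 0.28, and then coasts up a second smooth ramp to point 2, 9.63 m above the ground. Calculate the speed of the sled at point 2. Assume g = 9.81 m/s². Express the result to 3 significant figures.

v = 11.3 m/s

Energy at 1: mgh₁ = (9.13)(9.81)(17.1) = 1531.6 J
Friction loss: W_f = μ_k mg d = 84.76 J
At 2: ½mv² + mgh₂ = mgh₁ − W_f
½mv² = 1531.6 − 84.76 − 862.51 = 584.29 J
v = √(2 × 584.29/9.13) = 11.31 m/s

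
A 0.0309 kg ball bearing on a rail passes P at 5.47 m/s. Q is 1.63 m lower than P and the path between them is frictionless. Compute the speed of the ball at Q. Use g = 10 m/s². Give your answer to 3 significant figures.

By conservation of mechanical energy, ½mv₀² + mgh = ½mv²
The mass cancels from both sides.
v² = v₀² + 2gh = (5.47)² + 2(10)(1.63) = 62.521
v = √62.521 = 7.907 m/s

v = 7.91 m/s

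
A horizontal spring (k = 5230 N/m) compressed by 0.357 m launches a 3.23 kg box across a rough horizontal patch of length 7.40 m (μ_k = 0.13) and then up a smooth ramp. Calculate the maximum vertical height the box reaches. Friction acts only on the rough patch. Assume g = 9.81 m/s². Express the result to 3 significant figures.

h = 9.56 m

Spring energy: E₀ = ½kx² = ½(5230)(0.357)² = 333.28 J
Friction: W_f = μ_k mg d = (0.13)(3.23)(9.81)(7.40) = 30.48 J
Energy at base of ramp: E = 333.28 − 30.48 = 302.80 J
At max height all remaining energy is PE: mgh = E ⇒ h = E/(mg) = 302.80/(3.23 × 9.81) = 9.556 m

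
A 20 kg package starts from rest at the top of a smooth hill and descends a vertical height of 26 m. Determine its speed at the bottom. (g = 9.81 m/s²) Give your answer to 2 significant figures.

v = 23 m/s

Equating total energy at the two states: mgh = ½mv²
The mass cancels from both sides.
v = √(2gh) = √(2 × 9.81 × 26) = √510.12 = 22.59 m/s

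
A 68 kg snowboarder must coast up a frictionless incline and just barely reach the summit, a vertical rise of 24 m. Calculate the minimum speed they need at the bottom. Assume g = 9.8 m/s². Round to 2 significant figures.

At the top they are momentarily at rest, so all KE converts to PE: ½mv² = mgh
v = √(2gh) = √(2 × 9.8 × 24) = 21.69 m/s

v = 22 m/s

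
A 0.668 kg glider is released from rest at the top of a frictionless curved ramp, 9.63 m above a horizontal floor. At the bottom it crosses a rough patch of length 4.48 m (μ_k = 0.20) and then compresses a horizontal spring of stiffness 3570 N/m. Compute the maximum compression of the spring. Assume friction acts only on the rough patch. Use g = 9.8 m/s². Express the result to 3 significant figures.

Initial energy: E₁ = mgh = (0.668)(9.8)(9.63) = 63.042 J
Friction removes W_f = μ_k mg d = (0.20)(0.668)(9.8)(4.48) = 5.866 J
Energy reaching the spring: E = 63.042 − 5.866 = 57.176 J
At max compression ½kx² = E ⇒ x = √(2E/k) = √(2 × 57.176/3570) = 0.1790 m

x = 0.179 m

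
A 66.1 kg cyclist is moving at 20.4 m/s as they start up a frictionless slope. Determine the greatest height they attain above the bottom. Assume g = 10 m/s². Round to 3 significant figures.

h = 20.8 m

Setting KE at the bottom equal to PE gained: ½mv² = mgh
h = v²/(2g) = 20.4²/(2 × 10) = 20.81 m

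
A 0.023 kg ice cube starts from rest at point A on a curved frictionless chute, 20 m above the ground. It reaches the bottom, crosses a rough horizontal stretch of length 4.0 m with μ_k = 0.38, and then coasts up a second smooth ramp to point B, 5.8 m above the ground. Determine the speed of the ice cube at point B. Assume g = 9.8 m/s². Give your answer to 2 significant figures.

v = 16 m/s

Energy at A: mgh₁ = (0.023)(9.8)(20) = 4.5080 J
Friction loss: W_f = μ_k mg d = 0.3426 J
At B: ½mv² + mgh₂ = mgh₁ − W_f
½mv² = 4.5080 − 0.3426 − 1.3073 = 2.8581 J
v = √(2 × 2.8581/0.023) = 15.76 m/s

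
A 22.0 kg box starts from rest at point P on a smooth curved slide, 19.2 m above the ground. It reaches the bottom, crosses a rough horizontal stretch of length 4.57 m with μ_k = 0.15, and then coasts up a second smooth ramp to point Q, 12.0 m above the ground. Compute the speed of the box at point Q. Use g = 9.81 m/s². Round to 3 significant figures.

v = 11.3 m/s

Energy at P: mgh₁ = (22.0)(9.81)(19.2) = 4143.7 J
Friction loss: W_f = μ_k mg d = 147.9 J
At Q: ½mv² + mgh₂ = mgh₁ − W_f
½mv² = 4143.7 − 147.9 − 2589.8 = 1406.0 J
v = √(2 × 1406.0/22.0) = 11.31 m/s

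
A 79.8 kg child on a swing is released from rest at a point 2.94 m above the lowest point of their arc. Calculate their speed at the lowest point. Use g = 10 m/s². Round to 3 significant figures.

v = 7.67 m/s

By conservation of mechanical energy, mgh = ½mv²
v = √(2gh) = √(2 × 10 × 2.94) = √58.800 = 7.668 m/s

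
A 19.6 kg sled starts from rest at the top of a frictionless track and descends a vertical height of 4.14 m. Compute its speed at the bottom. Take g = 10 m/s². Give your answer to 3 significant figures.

Mechanical energy is conserved (no friction): mgh = ½mv²
v = √(2gh) = √(2 × 10 × 4.14) = √82.800 = 9.099 m/s

v = 9.10 m/s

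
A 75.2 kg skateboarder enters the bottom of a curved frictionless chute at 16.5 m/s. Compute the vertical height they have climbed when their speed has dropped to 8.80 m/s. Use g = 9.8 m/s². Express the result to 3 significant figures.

Conservation of energy: ½mv₁² = ½mv₂² + mgh
h = (v₁² − v₂²)/(2g) = (16.5² − 8.80²)/(2 × 9.8) = 9.939 m

h = 9.94 m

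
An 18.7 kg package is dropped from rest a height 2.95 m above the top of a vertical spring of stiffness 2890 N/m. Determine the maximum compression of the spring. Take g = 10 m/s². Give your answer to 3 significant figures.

Measuring PE from the top of the relaxed spring, at max compression the package has dropped H + x with zero KE, so:
mg(H + x) = ½kx²
½(2890)x² − (18.7)(10)x − (18.7)(10)(2.95) = 0
1445x² − 187.0x − 551.6 = 0
x = [187.0 + √(34969 + 3.1885e+06)]/(2 × 1445) = 0.6860 m

x = 0.686 m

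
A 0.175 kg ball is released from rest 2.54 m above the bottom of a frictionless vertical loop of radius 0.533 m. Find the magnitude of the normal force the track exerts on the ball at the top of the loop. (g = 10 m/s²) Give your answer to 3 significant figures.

Energy from release to top (height 2r): mgh = ½mv_top² + mg(2r)
v_top² = 2g(h − 2r) = 2(10)(2.54 − 1.066) = 29.480 m²/s²
At the top, both N and weight point toward the centre: N + mg = mv_top²/r
N = m(v_top²/r − g) = 0.175(29.480/0.533 − 10) = 7.929 N

N = 7.93 N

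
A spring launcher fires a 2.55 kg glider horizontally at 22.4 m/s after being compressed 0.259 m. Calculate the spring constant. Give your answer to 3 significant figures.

k = 19100 N/m

Spring PE at full compression equals KE at release: ½kx² = ½mv²
k = mv²/x² = (2.55)(22.4)²/(0.259)² = 19074 N/m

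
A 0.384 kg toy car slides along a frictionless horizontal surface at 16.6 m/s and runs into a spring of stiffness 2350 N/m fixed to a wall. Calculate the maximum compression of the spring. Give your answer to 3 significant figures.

x = 0.212 m

At max compression the car is momentarily at rest: ½mv² = ½kx²
x = v√(m/k) = 16.6 × √(0.384/2350) = 0.2122 m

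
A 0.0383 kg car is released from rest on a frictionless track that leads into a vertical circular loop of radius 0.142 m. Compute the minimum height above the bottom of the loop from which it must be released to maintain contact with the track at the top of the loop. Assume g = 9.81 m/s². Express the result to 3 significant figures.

At the top, for minimum speed gravity alone supplies the centripetal force: mg = mv_top²/r ⇒ v_top² = gr = 1.393 m²/s²
Energy conservation from release height h to the top (height 2r): mgh = ½mv_top² + mg(2r)
h = v_top²/(2g) + 2r = r/2 + 2r = 5r/2 = 0.3550 m

h = 0.355 m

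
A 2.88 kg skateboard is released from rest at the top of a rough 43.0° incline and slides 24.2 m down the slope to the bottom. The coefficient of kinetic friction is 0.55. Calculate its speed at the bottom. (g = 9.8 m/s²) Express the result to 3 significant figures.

Taking the bottom as reference, mgh = ½mv² + μ_k N L with h = L sinθ, N = mg cosθ:
mgh = mgL sinθ = (2.88)(9.8)(24.2)sin43.0° = 465.82 J
W_f = μ_k mg cosθ · L = (0.55)(2.88)(9.8)cos43.0°·24.2 = 274.7 J
½mv² = 465.82 − 274.7 = 191.08 J
v = √(2 × 191.08/2.88) = 11.52 m/s

v = 11.5 m/s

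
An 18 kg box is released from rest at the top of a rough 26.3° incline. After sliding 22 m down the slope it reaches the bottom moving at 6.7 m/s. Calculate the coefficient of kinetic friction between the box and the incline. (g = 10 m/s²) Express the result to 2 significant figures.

μ_k = 0.38

mgh = ½mv² + μ_k (mg cosθ) L, with h = L sinθ
mgL sinθ = 1754.6 J; ½mv² = 404.01 J
W_f = 1754.6 − 404.01 = 1351 J
μ_k = W_f/(mg cosθ · L) = 1351/(161.4 × 22) = 0.3804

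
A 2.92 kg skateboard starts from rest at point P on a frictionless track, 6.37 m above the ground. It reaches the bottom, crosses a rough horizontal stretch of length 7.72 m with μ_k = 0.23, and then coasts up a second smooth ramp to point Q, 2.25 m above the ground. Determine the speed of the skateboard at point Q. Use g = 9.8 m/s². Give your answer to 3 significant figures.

v = 6.78 m/s

Energy at P: mgh₁ = (2.92)(9.8)(6.37) = 182.28 J
Friction loss: W_f = μ_k mg d = 50.81 J
At Q: ½mv² + mgh₂ = mgh₁ − W_f
½mv² = 182.28 − 50.81 − 64.386 = 67.087 J
v = √(2 × 67.087/2.92) = 6.779 m/s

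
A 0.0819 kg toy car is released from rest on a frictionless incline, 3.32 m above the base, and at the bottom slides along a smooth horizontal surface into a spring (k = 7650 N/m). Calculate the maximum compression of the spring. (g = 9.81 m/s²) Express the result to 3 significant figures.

Gravitational PE at the top equals spring PE at max compression: mgh = ½kx²
x = √(2mgh/k) = √(2 × 0.0819 × 9.81 × 3.32 / 7650) = 0.02641 m

x = 0.0264 m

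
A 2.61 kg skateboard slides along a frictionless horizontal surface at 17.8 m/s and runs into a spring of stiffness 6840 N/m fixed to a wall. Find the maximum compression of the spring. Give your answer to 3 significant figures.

x = 0.348 m

At max compression the skateboard is momentarily at rest: ½mv² = ½kx²
x = v√(m/k) = 17.8 × √(2.61/6840) = 0.3477 m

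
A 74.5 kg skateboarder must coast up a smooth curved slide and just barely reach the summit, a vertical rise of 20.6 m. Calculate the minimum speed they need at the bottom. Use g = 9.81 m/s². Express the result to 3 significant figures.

v = 20.1 m/s

At the top they are momentarily at rest, so all KE converts to PE: ½mv² = mgh
v = √(2gh) = √(2 × 9.81 × 20.6) = 20.10 m/s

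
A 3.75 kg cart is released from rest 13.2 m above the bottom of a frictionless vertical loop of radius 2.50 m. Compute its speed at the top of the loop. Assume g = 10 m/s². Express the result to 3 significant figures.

Energy conservation: mgh = ½mv_top² + mg(2r)
v_top² = 2g(h − 2r) = 2(10)(13.2 − 5.000) = 164.0
v_top = 12.81 m/s

v = 12.8 m/s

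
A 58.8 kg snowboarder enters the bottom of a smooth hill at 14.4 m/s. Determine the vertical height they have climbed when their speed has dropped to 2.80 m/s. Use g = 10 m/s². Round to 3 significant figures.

h = 9.98 m

Conservation of energy: ½mv₁² = ½mv₂² + mgh
h = (v₁² − v₂²)/(2g) = (14.4² − 2.80²)/(2 × 10) = 9.976 m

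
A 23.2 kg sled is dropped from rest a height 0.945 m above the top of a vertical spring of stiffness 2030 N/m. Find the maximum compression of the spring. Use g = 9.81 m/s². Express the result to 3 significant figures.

Measuring PE from the top of the relaxed spring, at max compression the sled has dropped H + x with zero KE, so:
mg(H + x) = ½kx²
½(2030)x² − (23.2)(9.81)x − (23.2)(9.81)(0.945) = 0
1015x² − 227.6x − 215.1 = 0
x = [227.6 + √(51798 + 873202)]/(2 × 1015) = 0.5859 m

x = 0.586 m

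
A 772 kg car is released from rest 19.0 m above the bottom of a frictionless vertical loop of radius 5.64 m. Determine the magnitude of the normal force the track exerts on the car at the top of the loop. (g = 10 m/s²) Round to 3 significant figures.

N = 13400 N

Energy from release to top (height 2r): mgh = ½mv_top² + mg(2r)
v_top² = 2g(h − 2r) = 2(10)(19.0 − 11.28) = 154.40 m²/s²
At the top, both N and weight point toward the centre: N + mg = mv_top²/r
N = m(v_top²/r − g) = 772(154.40/5.64 − 10) = 13414 N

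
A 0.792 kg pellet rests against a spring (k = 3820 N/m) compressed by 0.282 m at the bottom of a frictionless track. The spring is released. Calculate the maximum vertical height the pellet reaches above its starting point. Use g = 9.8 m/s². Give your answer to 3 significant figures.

At maximum height the pellet is at rest, so ½kx² = mgh
h = kx²/(2mg) = (3820)(0.282)²/(2 × 0.792 × 9.8) = 19.57 m

h = 19.6 m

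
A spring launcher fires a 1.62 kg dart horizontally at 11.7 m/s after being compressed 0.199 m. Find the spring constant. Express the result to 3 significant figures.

½kx² = ½mv²
k = mv²/x² = (1.62)(11.7)²/(0.199)² = 5600 N/m

k = 5600 N/m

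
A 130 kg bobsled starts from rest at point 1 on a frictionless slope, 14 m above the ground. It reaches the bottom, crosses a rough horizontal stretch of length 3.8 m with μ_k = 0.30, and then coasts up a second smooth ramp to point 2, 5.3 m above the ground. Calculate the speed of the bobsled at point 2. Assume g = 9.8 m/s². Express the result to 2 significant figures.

Energy at 1: mgh₁ = (130)(9.8)(14) = 17836 J
Friction loss: W_f = μ_k mg d = 1452 J
At 2: ½mv² + mgh₂ = mgh₁ − W_f
½mv² = 17836 − 1452 − 6752.2 = 9631.4 J
v = √(2 × 9631.4/130) = 12.17 m/s

v = 12 m/s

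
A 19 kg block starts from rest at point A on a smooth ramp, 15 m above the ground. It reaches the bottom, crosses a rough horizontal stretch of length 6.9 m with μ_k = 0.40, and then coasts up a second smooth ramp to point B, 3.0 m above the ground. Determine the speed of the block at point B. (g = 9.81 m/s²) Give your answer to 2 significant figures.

Energy at A: mgh₁ = (19)(9.81)(15) = 2795.9 J
Friction loss: W_f = μ_k mg d = 514.4 J
At B: ½mv² + mgh₂ = mgh₁ − W_f
½mv² = 2795.9 − 514.4 − 559.17 = 1722.2 J
v = √(2 × 1722.2/19) = 13.46 m/s

v = 13 m/s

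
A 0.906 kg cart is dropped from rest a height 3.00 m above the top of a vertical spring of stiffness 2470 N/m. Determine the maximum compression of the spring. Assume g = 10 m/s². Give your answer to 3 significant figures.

Let x be the compression. The total drop is H + x, and the cart is instantaneously at rest at max compression, so energy conservation gives:
mg(H + x) = ½kx²
½(2470)x² − (0.906)(10)x − (0.906)(10)(3.00) = 0
1235x² − 9.060x − 27.18 = 0
x = [9.060 + √(82.08 + 134269)]/(2 × 1235) = 0.1521 m

x = 0.152 m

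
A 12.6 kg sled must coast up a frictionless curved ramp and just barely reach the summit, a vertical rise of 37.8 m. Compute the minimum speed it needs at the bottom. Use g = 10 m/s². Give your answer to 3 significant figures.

At the top it is momentarily at rest, so all KE converts to PE: ½mv² = mgh
v = √(2gh) = √(2 × 10 × 37.8) = 27.50 m/s

v = 27.5 m/s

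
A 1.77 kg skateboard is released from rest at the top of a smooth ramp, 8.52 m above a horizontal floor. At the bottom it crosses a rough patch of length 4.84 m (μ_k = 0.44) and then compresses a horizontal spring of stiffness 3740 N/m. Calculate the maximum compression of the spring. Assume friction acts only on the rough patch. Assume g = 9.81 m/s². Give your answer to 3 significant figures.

Initial energy: E₁ = mgh = (1.77)(9.81)(8.52) = 147.94 J
Friction removes W_f = μ_k mg d = (0.44)(1.77)(9.81)(4.84) = 36.98 J
Energy reaching the spring: E = 147.94 − 36.98 = 110.96 J
At max compression ½kx² = E ⇒ x = √(2E/k) = √(2 × 110.96/3740) = 0.2436 m

x = 0.244 m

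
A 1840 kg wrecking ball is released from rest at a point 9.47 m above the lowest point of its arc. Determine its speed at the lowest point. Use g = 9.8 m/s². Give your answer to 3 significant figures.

Mechanical energy is conserved (no friction): mgh = ½mv²
v = √(2gh) = √(2 × 9.8 × 9.47) = √185.61 = 13.62 m/s

v = 13.6 m/s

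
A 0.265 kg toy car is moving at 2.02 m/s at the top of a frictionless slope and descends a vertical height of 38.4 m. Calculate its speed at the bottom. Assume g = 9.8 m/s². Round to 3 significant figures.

Equating total energy at the two states: ½mv₀² + mgh = ½mv²
v² = v₀² + 2gh = (2.02)² + 2(9.8)(38.4) = 756.72
v = √756.72 = 27.51 m/s

v = 27.5 m/s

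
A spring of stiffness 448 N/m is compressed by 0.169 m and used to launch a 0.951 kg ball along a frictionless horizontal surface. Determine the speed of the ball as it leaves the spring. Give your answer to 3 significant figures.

v = 3.67 m/s

Spring PE converts entirely to kinetic energy: ½kx² = ½mv²
v = x√(k/m) = 0.169 × √(448/0.951) = 3.668 m/s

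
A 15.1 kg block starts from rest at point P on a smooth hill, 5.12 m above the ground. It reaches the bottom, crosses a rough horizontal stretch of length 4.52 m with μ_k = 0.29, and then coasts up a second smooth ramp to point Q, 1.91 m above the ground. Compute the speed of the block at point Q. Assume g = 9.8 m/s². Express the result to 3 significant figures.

Energy at P: mgh₁ = (15.1)(9.8)(5.12) = 757.66 J
Friction loss: W_f = μ_k mg d = 194.0 J
At Q: ½mv² + mgh₂ = mgh₁ − W_f
½mv² = 757.66 − 194.0 − 282.64 = 281.04 J
v = √(2 × 281.04/15.1) = 6.101 m/s

v = 6.10 m/s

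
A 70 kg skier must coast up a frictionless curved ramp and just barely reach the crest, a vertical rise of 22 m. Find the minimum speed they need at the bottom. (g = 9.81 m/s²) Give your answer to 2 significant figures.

v = 21 m/s

At the top they are momentarily at rest, so all KE converts to PE: ½mv² = mgh
v = √(2gh) = √(2 × 9.81 × 22) = 20.78 m/s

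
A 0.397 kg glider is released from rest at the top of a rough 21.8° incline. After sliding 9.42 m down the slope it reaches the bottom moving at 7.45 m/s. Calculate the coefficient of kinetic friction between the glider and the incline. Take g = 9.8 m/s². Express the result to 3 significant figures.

μ_k = 0.0762

The energy dissipated by friction is the PE lost minus the KE gained:
mgL sinθ = 13.610 J; ½mv² = 11.017 J
W_f = 13.610 − 11.017 = 2.593 J
μ_k = W_f/(mg cosθ · L) = 2.593/(3.612 × 9.42) = 0.07621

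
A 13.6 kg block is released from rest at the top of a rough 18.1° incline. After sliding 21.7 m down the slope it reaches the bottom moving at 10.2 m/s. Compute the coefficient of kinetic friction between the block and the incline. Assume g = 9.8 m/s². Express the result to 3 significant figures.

The energy dissipated by friction is the PE lost minus the KE gained:
mgL sinθ = 898.53 J; ½mv² = 707.47 J
W_f = 898.53 − 707.47 = 191.1 J
μ_k = W_f/(mg cosθ · L) = 191.1/(126.7 × 21.7) = 0.06950

μ_k = 0.0695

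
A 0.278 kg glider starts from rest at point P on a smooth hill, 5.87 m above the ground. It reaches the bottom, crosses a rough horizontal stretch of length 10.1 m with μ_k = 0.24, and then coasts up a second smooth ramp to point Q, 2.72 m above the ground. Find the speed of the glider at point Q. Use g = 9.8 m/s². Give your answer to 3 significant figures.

Energy at P: mgh₁ = (0.278)(9.8)(5.87) = 15.992 J
Friction loss: W_f = μ_k mg d = 6.604 J
At Q: ½mv² + mgh₂ = mgh₁ − W_f
½mv² = 15.992 − 6.604 − 7.4104 = 1.9779 J
v = √(2 × 1.9779/0.278) = 3.772 m/s

v = 3.77 m/s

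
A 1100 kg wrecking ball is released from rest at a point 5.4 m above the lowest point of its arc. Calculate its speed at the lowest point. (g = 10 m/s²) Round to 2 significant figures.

By conservation of mechanical energy, mgh = ½mv²
v = √(2gh) = √(2 × 10 × 5.4) = √108.00 = 10.39 m/s

v = 10 m/s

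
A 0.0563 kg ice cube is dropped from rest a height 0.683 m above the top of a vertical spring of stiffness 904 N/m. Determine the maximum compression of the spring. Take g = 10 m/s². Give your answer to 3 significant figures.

x = 0.0298 m

Let x be the compression. The total drop is H + x, and the cube is instantaneously at rest at max compression, so energy conservation gives:
mg(H + x) = ½kx²
½(904)x² − (0.0563)(10)x − (0.0563)(10)(0.683) = 0
452.0x² − 0.5630x − 0.3845 = 0
x = [0.5630 + √(0.3170 + 695.23)]/(2 × 452.0) = 0.02980 m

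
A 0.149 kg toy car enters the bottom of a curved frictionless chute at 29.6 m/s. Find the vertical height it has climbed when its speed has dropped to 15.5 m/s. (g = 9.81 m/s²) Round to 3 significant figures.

Energy balance between the two points: ½mv₁² = ½mv₂² + mgh
h = (v₁² − v₂²)/(2g) = (29.6² − 15.5²)/(2 × 9.81) = 32.41 m

h = 32.4 m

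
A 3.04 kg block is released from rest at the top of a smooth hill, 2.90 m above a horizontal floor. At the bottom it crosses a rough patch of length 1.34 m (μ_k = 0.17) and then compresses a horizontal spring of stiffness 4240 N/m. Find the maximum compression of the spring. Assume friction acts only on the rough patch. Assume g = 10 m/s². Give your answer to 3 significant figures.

Initial energy: E₁ = mgh = (3.04)(10)(2.90) = 88.160 J
Friction removes W_f = μ_k mg d = (0.17)(3.04)(10)(1.34) = 6.925 J
Energy reaching the spring: E = 88.160 − 6.925 = 81.235 J
At max compression ½kx² = E ⇒ x = √(2E/k) = √(2 × 81.235/4240) = 0.1958 m

x = 0.196 m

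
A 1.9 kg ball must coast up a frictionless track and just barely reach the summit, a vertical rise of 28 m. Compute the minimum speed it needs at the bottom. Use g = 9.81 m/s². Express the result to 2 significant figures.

At the top it is momentarily at rest, so all KE converts to PE: ½mv² = mgh
v = √(2gh) = √(2 × 9.81 × 28) = 23.44 m/s

v = 23 m/s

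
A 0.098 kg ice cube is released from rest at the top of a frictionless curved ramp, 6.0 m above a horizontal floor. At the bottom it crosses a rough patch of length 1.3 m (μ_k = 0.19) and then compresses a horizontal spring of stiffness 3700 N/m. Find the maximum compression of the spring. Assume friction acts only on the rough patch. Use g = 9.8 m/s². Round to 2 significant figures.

x = 0.055 m

Initial energy: E₁ = mgh = (0.098)(9.8)(6.0) = 5.7624 J
Friction removes W_f = μ_k mg d = (0.19)(0.098)(9.8)(1.3) = 0.2372 J
Energy reaching the spring: E = 5.7624 − 0.2372 = 5.5252 J
At max compression ½kx² = E ⇒ x = √(2E/k) = √(2 × 5.5252/3700) = 0.05465 m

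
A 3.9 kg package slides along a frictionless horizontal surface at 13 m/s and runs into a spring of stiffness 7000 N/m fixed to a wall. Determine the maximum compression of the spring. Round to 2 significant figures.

Conservation of energy between contact and max compression: ½mv² = ½kx²
x = v√(m/k) = 13 × √(3.9/7000) = 0.3069 m

x = 0.31 m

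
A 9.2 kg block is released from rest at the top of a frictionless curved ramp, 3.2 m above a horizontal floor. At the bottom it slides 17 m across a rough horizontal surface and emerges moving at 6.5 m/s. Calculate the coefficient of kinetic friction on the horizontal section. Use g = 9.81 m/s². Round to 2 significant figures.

Applying the work–energy principle:
mgh = ½mv² + μ_k m g d
mgh = 288.81 J; ½mv² = 194.35 J
W_f = 288.81 − 194.35 = 94.46 J
μ_k = W_f/(mg·d) = 94.46/(90.25 × 17) = 0.06156

μ_k = 0.062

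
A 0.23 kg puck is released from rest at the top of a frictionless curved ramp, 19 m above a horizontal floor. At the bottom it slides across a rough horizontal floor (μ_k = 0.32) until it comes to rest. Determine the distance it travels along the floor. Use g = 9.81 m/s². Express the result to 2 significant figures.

d = 59 m

Energy at the top = energy at the end + work done against friction:
At rest all PE has been dissipated by friction: mgh = μ_k m g d
d = h/μ_k = 19/0.32 = 59.38 m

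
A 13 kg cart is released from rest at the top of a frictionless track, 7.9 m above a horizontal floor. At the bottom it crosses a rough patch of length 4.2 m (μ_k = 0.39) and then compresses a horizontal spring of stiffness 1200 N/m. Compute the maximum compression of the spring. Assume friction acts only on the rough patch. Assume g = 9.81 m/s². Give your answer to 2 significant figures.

Initial energy: E₁ = mgh = (13)(9.81)(7.9) = 1007.5 J
Friction removes W_f = μ_k mg d = (0.39)(13)(9.81)(4.2) = 208.9 J
Energy reaching the spring: E = 1007.5 − 208.9 = 798.59 J
At max compression ½kx² = E ⇒ x = √(2E/k) = √(2 × 798.59/1200) = 1.154 m

x = 1.2 m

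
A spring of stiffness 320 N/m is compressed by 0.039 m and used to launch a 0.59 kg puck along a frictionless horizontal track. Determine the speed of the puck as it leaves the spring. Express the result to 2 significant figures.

Spring PE converts entirely to kinetic energy: ½kx² = ½mv²
v = x√(k/m) = 0.039 × √(320/0.59) = 0.9083 m/s

v = 0.91 m/s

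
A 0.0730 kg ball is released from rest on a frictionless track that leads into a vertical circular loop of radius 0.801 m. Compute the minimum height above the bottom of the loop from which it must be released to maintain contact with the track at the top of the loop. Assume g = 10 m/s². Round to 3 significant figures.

At the top, for minimum speed gravity alone supplies the centripetal force: mg = mv_top²/r ⇒ v_top² = gr = 8.010 m²/s²
Energy conservation from release height h to the top (height 2r): mgh = ½mv_top² + mg(2r)
h = v_top²/(2g) + 2r = r/2 + 2r = 5r/2 = 2.002 m

h = 2.00 m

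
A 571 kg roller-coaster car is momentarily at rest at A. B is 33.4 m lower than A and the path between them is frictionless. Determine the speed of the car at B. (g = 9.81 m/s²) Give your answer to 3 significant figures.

Mechanical energy is conserved (no friction): mgh = ½mv²
v = √(2gh) = √(2 × 9.81 × 33.4) = √655.31 = 25.60 m/s

v = 25.6 m/s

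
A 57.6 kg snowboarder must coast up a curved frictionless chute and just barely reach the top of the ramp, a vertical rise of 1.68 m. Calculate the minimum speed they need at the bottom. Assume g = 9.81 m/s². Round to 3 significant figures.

At the top they are momentarily at rest, so all KE converts to PE: ½mv² = mgh
v = √(2gh) = √(2 × 9.81 × 1.68) = 5.741 m/s

v = 5.74 m/s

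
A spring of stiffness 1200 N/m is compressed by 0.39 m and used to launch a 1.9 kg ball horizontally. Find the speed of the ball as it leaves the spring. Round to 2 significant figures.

v = 9.8 m/s

Spring PE converts entirely to kinetic energy: ½kx² = ½mv²
v = x√(k/m) = 0.39 × √(1200/1.9) = 9.801 m/s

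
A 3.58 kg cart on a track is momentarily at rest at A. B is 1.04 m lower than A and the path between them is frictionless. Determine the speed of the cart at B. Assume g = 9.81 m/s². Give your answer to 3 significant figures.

v = 4.52 m/s

Energy conservation between the two points: mgh = ½mv²
v = √(2gh) = √(2 × 9.81 × 1.04) = √20.405 = 4.517 m/s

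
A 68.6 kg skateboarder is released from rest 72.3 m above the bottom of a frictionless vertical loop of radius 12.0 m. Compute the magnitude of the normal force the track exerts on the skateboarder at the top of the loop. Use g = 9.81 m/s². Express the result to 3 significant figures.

Energy from release to top (height 2r): mgh = ½mv_top² + mg(2r)
v_top² = 2g(h − 2r) = 2(9.81)(72.3 − 24.00) = 947.65 m²/s²
At the top, both N and weight point toward the centre: N + mg = mv_top²/r
N = m(v_top²/r − g) = 68.6(947.65/12.0 − 9.81) = 4744 N

N = 4740 N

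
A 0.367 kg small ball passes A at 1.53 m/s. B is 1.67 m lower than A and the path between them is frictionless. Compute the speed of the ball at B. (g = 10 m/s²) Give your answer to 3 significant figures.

Equating total energy at the two states: ½mv₀² + mgh = ½mv²
The mass cancels from both sides.
v² = v₀² + 2gh = (1.53)² + 2(10)(1.67) = 35.741
v = √35.741 = 5.978 m/s

v = 5.98 m/s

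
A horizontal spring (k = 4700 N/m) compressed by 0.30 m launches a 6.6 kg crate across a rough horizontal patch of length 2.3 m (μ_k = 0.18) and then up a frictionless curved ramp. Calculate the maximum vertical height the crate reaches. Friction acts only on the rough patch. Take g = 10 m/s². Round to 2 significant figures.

Spring energy: E₀ = ½kx² = ½(4700)(0.30)² = 211.50 J
Friction: W_f = μ_k mg d = (0.18)(6.6)(10)(2.3) = 27.32 J
Energy at base of ramp: E = 211.50 − 27.32 = 184.18 J
At max height all remaining energy is PE: mgh = E ⇒ h = E/(mg) = 184.18/(6.6 × 10) = 2.791 m

h = 2.8 m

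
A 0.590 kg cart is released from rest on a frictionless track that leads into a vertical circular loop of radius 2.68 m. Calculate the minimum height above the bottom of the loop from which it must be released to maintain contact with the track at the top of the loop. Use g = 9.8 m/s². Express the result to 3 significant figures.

At the top, for minimum speed gravity alone supplies the centripetal force: mg = mv_top²/r ⇒ v_top² = gr = 26.26 m²/s²
Energy conservation from release height h to the top (height 2r): mgh = ½mv_top² + mg(2r)
h = v_top²/(2g) + 2r = r/2 + 2r = 5r/2 = 6.700 m

h = 6.70 m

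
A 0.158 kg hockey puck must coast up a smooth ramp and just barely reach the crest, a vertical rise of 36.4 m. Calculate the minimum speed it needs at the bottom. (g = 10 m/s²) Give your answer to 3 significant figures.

At the top it is momentarily at rest, so all KE converts to PE: ½mv² = mgh
v = √(2gh) = √(2 × 10 × 36.4) = 26.98 m/s

v = 27.0 m/s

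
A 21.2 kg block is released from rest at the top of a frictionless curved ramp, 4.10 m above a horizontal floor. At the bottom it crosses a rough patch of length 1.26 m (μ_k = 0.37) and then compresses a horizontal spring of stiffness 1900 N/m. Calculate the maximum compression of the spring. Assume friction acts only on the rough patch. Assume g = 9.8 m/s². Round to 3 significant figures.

Initial energy: E₁ = mgh = (21.2)(9.8)(4.10) = 851.82 J
Friction removes W_f = μ_k mg d = (0.37)(21.2)(9.8)(1.26) = 96.86 J
Energy reaching the spring: E = 851.82 − 96.86 = 754.96 J
At max compression ½kx² = E ⇒ x = √(2E/k) = √(2 × 754.96/1900) = 0.8915 m

x = 0.891 m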